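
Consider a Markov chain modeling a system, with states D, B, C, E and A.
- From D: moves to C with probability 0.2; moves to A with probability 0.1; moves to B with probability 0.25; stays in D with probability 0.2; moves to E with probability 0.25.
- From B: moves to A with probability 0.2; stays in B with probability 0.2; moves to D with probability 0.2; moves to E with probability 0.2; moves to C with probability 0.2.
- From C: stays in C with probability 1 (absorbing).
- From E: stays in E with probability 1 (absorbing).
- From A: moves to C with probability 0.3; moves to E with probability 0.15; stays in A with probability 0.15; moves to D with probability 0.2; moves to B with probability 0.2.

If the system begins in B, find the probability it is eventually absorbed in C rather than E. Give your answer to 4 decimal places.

Let h(s) be the probability of absorption at C starting from transient state s. Then h(C) = 1 and h(E) = 0. By first-step analysis:
h(D) = 0.2·h(D) + 0.25·h(B) + 0.2·1 + 0.25·0 + 0.1·h(A)
h(B) = 0.2·h(D) + 0.2·h(B) + 0.2·1 + 0.2·0 + 0.2·h(A)
h(A) = 0.2·h(D) + 0.2·h(B) + 0.3·1 + 0.15·0 + 0.15·h(A)
Solving: h(D) = 0.4858, h(B) = 0.5188, h(A) = 0.5893.
Starting from B, the probability is 0.5188.

0.5188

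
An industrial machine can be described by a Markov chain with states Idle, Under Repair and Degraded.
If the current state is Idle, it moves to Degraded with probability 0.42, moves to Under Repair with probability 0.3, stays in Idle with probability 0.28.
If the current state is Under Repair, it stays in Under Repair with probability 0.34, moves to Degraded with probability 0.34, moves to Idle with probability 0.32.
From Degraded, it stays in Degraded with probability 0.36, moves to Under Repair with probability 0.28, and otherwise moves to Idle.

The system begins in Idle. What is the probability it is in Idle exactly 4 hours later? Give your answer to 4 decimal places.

Propagate the distribution vector 4 hours from Idle.
After 0 hours: (1.0000, 0.0000, 0.0000)
After 1 hour: (0.2800, 0.3000, 0.4200)
After 2 hours: (0.3256, 0.3036, 0.3708)
After 3 hours: (0.3218, 0.3047, 0.3735)
After 4 hours: (0.3221, 0.3047, 0.3732)
P(in Idle after 4 hours) = 0.3221

0.3221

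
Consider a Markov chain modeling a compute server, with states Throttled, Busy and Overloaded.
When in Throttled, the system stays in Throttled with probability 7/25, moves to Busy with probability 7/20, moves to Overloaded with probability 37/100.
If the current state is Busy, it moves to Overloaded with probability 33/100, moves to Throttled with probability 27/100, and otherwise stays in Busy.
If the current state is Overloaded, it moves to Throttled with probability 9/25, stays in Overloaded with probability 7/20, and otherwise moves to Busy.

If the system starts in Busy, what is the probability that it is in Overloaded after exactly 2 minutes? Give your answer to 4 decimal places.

0.3474

Sum over the intermediate state after 1 minute:
P = P(Busy→Throttled)·P(Throttled→Overloaded) + P(Busy→Busy)·P(Busy→Overloaded) + P(Busy→Overloaded)·P(Overloaded→Overloaded)
  = 0.27×0.37 + 0.4×0.33 + 0.33×0.35
  = 0.0999 + 0.1320 + 0.1155 = 0.3474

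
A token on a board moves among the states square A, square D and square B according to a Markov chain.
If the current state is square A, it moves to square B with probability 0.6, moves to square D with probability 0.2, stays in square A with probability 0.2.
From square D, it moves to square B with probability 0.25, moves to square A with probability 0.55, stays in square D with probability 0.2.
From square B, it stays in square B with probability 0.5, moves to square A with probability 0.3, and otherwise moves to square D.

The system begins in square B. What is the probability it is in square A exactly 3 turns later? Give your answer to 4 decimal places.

Propagate the distribution vector 3 turns from square B.
After 0 turns: (0.0000, 0.0000, 1.0000)
After 1 turn: (0.3000, 0.2000, 0.5000)
After 2 turns: (0.3200, 0.2000, 0.4800)
After 3 turns: (0.3180, 0.2000, 0.4820)
P(in square A after 3 turns) = 0.3180

0.3180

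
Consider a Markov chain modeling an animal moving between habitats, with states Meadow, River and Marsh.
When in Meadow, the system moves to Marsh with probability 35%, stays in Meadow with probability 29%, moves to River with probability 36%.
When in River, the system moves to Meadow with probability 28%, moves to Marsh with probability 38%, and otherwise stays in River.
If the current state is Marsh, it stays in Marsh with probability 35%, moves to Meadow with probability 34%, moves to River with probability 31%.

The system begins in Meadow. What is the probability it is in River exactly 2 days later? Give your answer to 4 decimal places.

0.3353

Sum over the intermediate state after 1 day:
P = P(Meadow→Meadow)·P(Meadow→River) + P(Meadow→River)·P(River→River) + P(Meadow→Marsh)·P(Marsh→River)
  = 0.29×0.36 + 0.36×0.34 + 0.35×0.31
  = 0.1044 + 0.1224 + 0.1085 = 0.3353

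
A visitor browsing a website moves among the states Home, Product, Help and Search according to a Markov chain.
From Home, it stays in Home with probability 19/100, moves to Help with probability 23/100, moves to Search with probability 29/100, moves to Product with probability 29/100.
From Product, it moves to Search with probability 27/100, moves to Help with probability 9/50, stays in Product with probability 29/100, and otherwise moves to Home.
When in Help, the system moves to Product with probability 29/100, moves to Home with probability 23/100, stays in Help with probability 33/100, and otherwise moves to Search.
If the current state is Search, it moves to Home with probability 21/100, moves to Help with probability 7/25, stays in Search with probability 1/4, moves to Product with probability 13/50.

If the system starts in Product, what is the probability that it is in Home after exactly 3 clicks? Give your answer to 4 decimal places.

Propagate the distribution vector 3 clicks from Product.
After 0 clicks: (0.0000, 1.0000, 0.0000, 0.0000)
After 1 click: (0.2600, 0.2900, 0.1800, 0.2700)
After 2 clicks: (0.2229, 0.2819, 0.2470, 0.2482)
After 3 clicks: (0.2246, 0.2826, 0.2530, 0.2399)
P(in Home after 3 clicks) = 0.2246

0.2246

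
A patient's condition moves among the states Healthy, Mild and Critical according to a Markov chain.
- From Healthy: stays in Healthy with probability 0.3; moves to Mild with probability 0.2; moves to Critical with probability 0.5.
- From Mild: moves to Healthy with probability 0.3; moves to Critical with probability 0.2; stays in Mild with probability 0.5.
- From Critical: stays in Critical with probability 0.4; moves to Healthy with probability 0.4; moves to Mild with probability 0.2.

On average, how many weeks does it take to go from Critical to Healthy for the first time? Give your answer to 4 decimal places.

Let t(s) be the expected number of weeks to first reach Healthy from state s, with t(Healthy) = 0. Conditioning on the first week:
t(Mild) = 1 + 0.5·t(Mild) + 0.2·t(Critical)
t(Critical) = 1 + 0.2·t(Mild) + 0.4·t(Critical)
Solving: t(Mild) = 3.0769, t(Critical) = 2.6923.
Expected weeks from Critical to Healthy: 2.6923.

2.6923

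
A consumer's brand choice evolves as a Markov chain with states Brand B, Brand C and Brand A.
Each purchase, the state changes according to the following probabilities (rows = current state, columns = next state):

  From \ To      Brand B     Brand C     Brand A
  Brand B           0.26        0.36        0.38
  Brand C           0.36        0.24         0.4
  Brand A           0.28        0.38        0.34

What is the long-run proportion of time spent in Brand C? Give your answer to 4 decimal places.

0.3281

Let the stationary distribution be π with π = πP and π_1 + π_2 + π_3 = 1.
π_1 = 0.26·π_1 + 0.36·π_2 + 0.28·π_3
π_2 = 0.36·π_1 + 0.24·π_2 + 0.38·π_3
Solving with the normalization constraint gives π = (0.3002, 0.3281, 0.3717).
So the stationary probability of Brand C is 0.3281.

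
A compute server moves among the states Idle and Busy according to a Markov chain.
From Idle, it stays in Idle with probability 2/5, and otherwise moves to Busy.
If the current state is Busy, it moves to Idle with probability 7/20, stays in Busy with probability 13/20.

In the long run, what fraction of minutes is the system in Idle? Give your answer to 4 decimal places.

Let the stationary distribution be π with π = πP and π_1 + π_2 = 1.
π_1 = 0.4·π_1 + 0.35·π_2
Solving with the normalization constraint gives π = (0.3684, 0.6316).
So the stationary probability of Idle is 0.3684.

0.3684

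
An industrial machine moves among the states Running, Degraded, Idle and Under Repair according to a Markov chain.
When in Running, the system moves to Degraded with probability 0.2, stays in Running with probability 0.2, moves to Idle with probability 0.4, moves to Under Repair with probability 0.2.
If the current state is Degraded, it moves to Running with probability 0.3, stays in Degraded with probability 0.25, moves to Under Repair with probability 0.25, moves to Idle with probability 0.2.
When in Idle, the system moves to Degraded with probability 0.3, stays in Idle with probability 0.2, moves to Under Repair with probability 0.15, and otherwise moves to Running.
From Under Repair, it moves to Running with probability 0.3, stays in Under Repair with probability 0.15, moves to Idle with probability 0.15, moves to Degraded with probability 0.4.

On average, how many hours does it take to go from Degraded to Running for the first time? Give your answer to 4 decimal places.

Let t(s) be the expected number of hours to first reach Running from state s, with t(Running) = 0. Conditioning on the first hour:
t(Degraded) = 1 + 0.25·t(Degraded) + 0.2·t(Idle) + 0.25·t(Under Repair)
t(Idle) = 1 + 0.3·t(Degraded) + 0.2·t(Idle) + 0.15·t(Under Repair)
t(Under Repair) = 1 + 0.4·t(Degraded) + 0.15·t(Idle) + 0.15·t(Under Repair)
Solving: t(Degraded) = 3.2313, t(Idle) = 3.0690, t(Under Repair) = 3.2387.
Expected hours from Degraded to Running: 3.2313.

3.2313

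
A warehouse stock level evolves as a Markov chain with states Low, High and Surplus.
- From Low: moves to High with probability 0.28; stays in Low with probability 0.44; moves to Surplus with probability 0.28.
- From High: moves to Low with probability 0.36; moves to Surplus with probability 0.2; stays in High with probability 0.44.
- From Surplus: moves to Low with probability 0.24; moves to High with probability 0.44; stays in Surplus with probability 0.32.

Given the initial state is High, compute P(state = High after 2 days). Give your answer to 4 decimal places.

0.3824

Sum over the intermediate state after 1 day:
P = P(High→Low)·P(Low→High) + P(High→High)·P(High→High) + P(High→Surplus)·P(Surplus→High)
  = 0.36×0.28 + 0.44×0.44 + 0.2×0.44
  = 0.1008 + 0.1936 + 0.0880 = 0.3824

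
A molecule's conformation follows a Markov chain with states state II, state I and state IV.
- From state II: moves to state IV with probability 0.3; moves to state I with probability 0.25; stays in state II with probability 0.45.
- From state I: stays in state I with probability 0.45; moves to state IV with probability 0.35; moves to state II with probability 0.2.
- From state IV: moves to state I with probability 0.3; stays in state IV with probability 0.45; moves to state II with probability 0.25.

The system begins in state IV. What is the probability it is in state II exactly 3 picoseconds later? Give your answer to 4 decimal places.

0.2904

Propagate the distribution vector 3 picoseconds from state IV.
After 0 picoseconds: (0.0000, 0.0000, 1.0000)
After 1 picosecond: (0.2500, 0.3000, 0.4500)
After 2 picoseconds: (0.2850, 0.3325, 0.3825)
After 3 picoseconds: (0.2904, 0.3356, 0.3740)
P(in state II after 3 picoseconds) = 0.2904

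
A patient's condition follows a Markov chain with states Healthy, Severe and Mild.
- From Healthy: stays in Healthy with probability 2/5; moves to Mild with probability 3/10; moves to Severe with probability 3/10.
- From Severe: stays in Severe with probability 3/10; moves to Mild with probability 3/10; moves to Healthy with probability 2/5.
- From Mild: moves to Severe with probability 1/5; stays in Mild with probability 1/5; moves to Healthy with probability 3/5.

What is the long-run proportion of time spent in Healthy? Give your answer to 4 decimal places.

0.4545

Let the stationary distribution be π with π = πP and π_1 + π_2 + π_3 = 1.
π_1 = 0.4·π_1 + 0.4·π_2 + 0.6·π_3
π_2 = 0.3·π_1 + 0.3·π_2 + 0.2·π_3
Solving with the normalization constraint gives π = (0.4545, 0.2727, 0.2727).
So the stationary probability of Healthy is 0.4545.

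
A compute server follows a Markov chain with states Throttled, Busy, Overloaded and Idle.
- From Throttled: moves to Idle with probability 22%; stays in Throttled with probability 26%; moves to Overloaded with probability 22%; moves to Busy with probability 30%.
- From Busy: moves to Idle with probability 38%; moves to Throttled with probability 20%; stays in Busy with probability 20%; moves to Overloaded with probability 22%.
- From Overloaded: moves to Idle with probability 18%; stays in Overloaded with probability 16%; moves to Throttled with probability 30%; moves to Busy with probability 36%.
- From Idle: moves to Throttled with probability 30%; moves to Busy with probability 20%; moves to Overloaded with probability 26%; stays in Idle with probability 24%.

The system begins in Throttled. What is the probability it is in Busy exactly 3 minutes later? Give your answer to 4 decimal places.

0.2605

Propagate the distribution vector 3 minutes from Throttled.
After 0 minutes: (1.0000, 0.0000, 0.0000, 0.0000)
After 1 minute: (0.2600, 0.3000, 0.2200, 0.2200)
After 2 minutes: (0.2596, 0.2612, 0.2156, 0.2636)
After 3 minutes: (0.2635, 0.2605, 0.2176, 0.2584)
P(in Busy after 3 minutes) = 0.2605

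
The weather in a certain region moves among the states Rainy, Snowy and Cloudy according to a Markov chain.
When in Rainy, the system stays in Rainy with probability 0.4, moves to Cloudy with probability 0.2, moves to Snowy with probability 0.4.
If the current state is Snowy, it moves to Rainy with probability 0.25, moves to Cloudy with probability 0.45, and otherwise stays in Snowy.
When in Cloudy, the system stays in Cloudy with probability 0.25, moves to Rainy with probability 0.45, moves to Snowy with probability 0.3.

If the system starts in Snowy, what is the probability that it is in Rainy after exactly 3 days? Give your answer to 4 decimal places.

0.3661

Propagate the distribution vector 3 days from Snowy.
After 0 days: (0.0000, 1.0000, 0.0000)
After 1 day: (0.2500, 0.3000, 0.4500)
After 2 days: (0.3775, 0.3250, 0.2975)
After 3 days: (0.3661, 0.3378, 0.2961)
P(in Rainy after 3 days) = 0.3661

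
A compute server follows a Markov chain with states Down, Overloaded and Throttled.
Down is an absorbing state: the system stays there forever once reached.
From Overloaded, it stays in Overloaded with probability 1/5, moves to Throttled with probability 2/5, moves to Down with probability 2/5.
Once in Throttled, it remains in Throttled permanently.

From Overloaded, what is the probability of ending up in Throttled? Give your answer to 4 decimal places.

Let h(s) be the probability of absorption at Throttled starting from transient state s. Then h(Throttled) = 1 and h(Down) = 0. By first-step analysis:
h(Overloaded) = 0.4·0 + 0.2·h(Overloaded) + 0.4·1
Solving: h(Overloaded) = 0.5000.
Starting from Overloaded, the probability is 0.5000.

0.5000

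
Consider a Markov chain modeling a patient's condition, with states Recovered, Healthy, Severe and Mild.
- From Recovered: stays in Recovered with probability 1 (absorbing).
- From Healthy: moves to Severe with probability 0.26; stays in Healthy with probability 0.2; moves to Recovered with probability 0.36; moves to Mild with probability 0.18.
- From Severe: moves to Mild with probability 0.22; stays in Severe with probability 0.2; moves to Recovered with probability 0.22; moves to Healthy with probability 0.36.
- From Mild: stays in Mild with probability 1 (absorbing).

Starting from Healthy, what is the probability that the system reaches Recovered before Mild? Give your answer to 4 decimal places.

Let h(s) be the probability of absorption at Recovered starting from transient state s. Then h(Recovered) = 1 and h(Mild) = 0. By first-step analysis:
h(Healthy) = 0.36·1 + 0.2·h(Healthy) + 0.26·h(Severe) + 0.18·0
h(Severe) = 0.22·1 + 0.36·h(Healthy) + 0.2·h(Severe) + 0.22·0
Solving: h(Healthy) = 0.6318, h(Severe) = 0.5593.
Starting from Healthy, the probability is 0.6318.

0.6318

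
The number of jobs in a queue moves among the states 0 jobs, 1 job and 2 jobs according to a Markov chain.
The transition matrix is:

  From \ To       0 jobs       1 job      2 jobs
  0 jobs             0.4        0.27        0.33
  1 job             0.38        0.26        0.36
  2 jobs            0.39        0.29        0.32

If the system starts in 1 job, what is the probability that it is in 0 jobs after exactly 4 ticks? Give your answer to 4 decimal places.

0.3912

Propagate the distribution vector 4 ticks from 1 job.
After 0 ticks: (0.0000, 1.0000, 0.0000)
After 1 tick: (0.3800, 0.2600, 0.3600)
After 2 ticks: (0.3912, 0.2746, 0.3342)
After 3 ticks: (0.3912, 0.2739, 0.3349)
After 4 ticks: (0.3912, 0.2740, 0.3349)
P(in 0 jobs after 4 ticks) = 0.3912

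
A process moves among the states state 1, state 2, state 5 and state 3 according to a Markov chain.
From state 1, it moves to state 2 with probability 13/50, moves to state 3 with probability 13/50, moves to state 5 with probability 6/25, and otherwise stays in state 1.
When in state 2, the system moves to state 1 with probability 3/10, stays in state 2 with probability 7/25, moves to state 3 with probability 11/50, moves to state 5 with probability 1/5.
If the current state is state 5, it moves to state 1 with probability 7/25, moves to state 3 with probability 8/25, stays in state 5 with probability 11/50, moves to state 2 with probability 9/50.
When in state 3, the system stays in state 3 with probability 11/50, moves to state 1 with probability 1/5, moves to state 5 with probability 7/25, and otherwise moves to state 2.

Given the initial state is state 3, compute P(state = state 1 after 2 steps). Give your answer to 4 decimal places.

0.2604

Propagate the distribution vector 2 steps from state 3.
After 0 steps: (0.0000, 0.0000, 0.0000, 1.0000)
After 1 step: (0.2000, 0.3000, 0.2800, 0.2200)
After 2 steps: (0.2604, 0.2524, 0.2312, 0.2560)
P(in state 1 after 2 steps) = 0.2604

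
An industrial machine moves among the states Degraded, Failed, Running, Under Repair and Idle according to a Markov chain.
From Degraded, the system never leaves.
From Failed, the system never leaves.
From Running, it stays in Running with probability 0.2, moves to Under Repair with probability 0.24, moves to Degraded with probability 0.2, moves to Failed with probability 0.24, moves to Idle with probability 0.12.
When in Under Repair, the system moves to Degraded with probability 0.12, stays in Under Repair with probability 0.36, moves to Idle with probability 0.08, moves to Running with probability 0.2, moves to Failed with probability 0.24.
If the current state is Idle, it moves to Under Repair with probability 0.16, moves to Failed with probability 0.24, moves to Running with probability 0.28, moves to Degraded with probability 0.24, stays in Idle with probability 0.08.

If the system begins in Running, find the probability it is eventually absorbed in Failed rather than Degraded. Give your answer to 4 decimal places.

0.5672

Let h(s) be the probability of absorption at Failed starting from transient state s. Then h(Failed) = 1 and h(Degraded) = 0. By first-step analysis:
h(Running) = 0.2·0 + 0.24·1 + 0.2·h(Running) + 0.24·h(Under Repair) + 0.12·h(Idle)
h(Under Repair) = 0.12·0 + 0.24·1 + 0.2·h(Running) + 0.36·h(Under Repair) + 0.08·h(Idle)
h(Idle) = 0.24·0 + 0.24·1 + 0.28·h(Running) + 0.16·h(Under Repair) + 0.08·h(Idle)
Solving: h(Running) = 0.5672, h(Under Repair) = 0.6199, h(Idle) = 0.5413.
Starting from Running, the probability is 0.5672.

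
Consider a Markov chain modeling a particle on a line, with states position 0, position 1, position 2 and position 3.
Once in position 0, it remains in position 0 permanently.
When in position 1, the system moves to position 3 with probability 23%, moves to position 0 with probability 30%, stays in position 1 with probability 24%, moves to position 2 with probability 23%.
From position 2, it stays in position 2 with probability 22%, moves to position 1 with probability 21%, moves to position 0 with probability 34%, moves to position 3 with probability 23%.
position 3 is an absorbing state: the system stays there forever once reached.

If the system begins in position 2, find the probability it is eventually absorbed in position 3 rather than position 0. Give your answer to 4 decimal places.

Let h(s) be the probability of absorption at position 3 starting from transient state s. Then h(position 3) = 1 and h(position 0) = 0. By first-step analysis:
h(position 1) = 0.3·0 + 0.24·h(position 1) + 0.23·h(position 2) + 0.23·1
h(position 2) = 0.34·0 + 0.21·h(position 1) + 0.22·h(position 2) + 0.23·1
Solving: h(position 1) = 0.4266, h(position 2) = 0.4097.
Starting from position 2, the probability is 0.4097.

0.4097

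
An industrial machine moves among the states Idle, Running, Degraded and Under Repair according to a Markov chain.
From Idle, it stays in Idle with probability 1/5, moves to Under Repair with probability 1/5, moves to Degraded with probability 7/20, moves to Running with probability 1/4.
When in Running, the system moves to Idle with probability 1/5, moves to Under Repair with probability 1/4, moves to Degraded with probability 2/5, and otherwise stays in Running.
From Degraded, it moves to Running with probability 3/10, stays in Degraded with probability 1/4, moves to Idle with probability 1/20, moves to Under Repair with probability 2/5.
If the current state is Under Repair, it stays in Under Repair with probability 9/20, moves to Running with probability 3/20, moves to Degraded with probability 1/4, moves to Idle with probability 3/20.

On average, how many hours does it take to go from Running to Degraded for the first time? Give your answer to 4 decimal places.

Let t(s) be the expected number of hours to first reach Degraded from state s, with t(Degraded) = 0. Conditioning on the first hour:
t(Idle) = 1 + 0.2·t(Idle) + 0.25·t(Running) + 0.2·t(Under Repair)
t(Running) = 1 + 0.2·t(Idle) + 0.15·t(Running) + 0.25·t(Under Repair)
t(Under Repair) = 1 + 0.15·t(Idle) + 0.15·t(Running) + 0.45·t(Under Repair)
Solving: t(Idle) = 3.0113, t(Running) = 2.8934, t(Under Repair) = 3.4286.
Expected hours from Running to Degraded: 2.8934.

2.8934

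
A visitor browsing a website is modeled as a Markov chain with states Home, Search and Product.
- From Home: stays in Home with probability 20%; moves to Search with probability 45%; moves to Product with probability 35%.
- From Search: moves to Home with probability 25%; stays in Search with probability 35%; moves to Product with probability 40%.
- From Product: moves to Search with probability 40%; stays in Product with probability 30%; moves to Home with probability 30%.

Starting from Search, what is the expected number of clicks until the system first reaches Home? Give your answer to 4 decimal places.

3.7288

Let t(s) be the expected number of clicks to first reach Home from state s, with t(Home) = 0. Conditioning on the first click:
t(Search) = 1 + 0.35·t(Search) + 0.4·t(Product)
t(Product) = 1 + 0.4·t(Search) + 0.3·t(Product)
Solving: t(Search) = 3.7288, t(Product) = 3.5593.
Expected clicks from Search to Home: 3.7288.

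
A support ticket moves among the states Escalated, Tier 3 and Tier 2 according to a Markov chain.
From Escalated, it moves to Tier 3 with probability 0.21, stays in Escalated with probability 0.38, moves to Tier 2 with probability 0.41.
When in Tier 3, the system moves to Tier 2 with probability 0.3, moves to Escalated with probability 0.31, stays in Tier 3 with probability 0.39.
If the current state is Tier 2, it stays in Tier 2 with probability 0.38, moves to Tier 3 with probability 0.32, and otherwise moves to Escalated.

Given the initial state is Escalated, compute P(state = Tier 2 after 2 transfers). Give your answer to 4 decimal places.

0.3746

Sum over the intermediate state after 1 transfer:
P = P(Escalated→Escalated)·P(Escalated→Tier 2) + P(Escalated→Tier 3)·P(Tier 3→Tier 2) + P(Escalated→Tier 2)·P(Tier 2→Tier 2)
  = 0.38×0.41 + 0.21×0.3 + 0.41×0.38
  = 0.1558 + 0.0630 + 0.1558 = 0.3746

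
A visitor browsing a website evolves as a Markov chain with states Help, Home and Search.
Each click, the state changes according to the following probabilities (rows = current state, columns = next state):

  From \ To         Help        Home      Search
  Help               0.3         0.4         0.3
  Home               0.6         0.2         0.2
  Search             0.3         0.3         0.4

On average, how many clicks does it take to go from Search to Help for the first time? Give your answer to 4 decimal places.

Let t(s) be the expected number of clicks to first reach Help from state s, with t(Help) = 0. Conditioning on the first click:
t(Home) = 1 + 0.2·t(Home) + 0.2·t(Search)
t(Search) = 1 + 0.3·t(Home) + 0.4·t(Search)
Solving: t(Home) = 1.9048, t(Search) = 2.6190.
Expected clicks from Search to Help: 2.6190.

2.6190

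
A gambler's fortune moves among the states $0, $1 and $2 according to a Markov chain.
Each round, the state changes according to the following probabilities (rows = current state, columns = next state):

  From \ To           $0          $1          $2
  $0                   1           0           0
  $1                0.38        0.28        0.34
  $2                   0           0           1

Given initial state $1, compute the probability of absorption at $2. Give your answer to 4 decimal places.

0.4722

Let h(s) be the probability of absorption at $2 starting from transient state s. Then h($2) = 1 and h($0) = 0. By first-step analysis:
h($1) = 0.38·0 + 0.28·h($1) + 0.34·1
Solving: h($1) = 0.4722.
Starting from $1, the probability is 0.4722.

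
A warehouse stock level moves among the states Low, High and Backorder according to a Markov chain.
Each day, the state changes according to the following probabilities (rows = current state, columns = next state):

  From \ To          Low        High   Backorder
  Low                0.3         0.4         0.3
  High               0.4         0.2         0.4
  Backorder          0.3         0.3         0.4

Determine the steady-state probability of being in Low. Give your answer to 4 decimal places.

Let the stationary distribution be π with π = πP and π_1 + π_2 + π_3 = 1.
π_1 = 0.3·π_1 + 0.4·π_2 + 0.3·π_3
π_2 = 0.4·π_1 + 0.2·π_2 + 0.3·π_3
Solving with the normalization constraint gives π = (0.3303, 0.3028, 0.3670).
So the stationary probability of Low is 0.3303.

0.3303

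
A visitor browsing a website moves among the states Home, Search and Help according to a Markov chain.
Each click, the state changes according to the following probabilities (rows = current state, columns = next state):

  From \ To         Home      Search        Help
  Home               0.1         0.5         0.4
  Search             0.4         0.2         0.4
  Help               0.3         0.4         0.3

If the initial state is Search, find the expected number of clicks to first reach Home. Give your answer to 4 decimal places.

2.7500

Let t(s) be the expected number of clicks to first reach Home from state s, with t(Home) = 0. Conditioning on the first click:
t(Search) = 1 + 0.2·t(Search) + 0.4·t(Help)
t(Help) = 1 + 0.4·t(Search) + 0.3·t(Help)
Solving: t(Search) = 2.7500, t(Help) = 3.0000.
Expected clicks from Search to Home: 2.7500.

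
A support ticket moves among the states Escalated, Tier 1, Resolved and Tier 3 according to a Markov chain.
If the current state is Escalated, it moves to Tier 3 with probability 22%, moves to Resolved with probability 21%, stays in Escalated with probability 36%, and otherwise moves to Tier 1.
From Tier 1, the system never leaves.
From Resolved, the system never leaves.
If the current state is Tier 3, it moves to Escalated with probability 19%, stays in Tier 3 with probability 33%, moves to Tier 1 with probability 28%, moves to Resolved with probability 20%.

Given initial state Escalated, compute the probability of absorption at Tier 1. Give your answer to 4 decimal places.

0.5227

Let h(s) be the probability of absorption at Tier 1 starting from transient state s. Then h(Tier 1) = 1 and h(Resolved) = 0. By first-step analysis:
h(Escalated) = 0.36·h(Escalated) + 0.21·1 + 0.21·0 + 0.22·h(Tier 3)
h(Tier 3) = 0.19·h(Escalated) + 0.28·1 + 0.2·0 + 0.33·h(Tier 3)
Solving: h(Escalated) = 0.5227, h(Tier 3) = 0.5661.
Starting from Escalated, the probability is 0.5227.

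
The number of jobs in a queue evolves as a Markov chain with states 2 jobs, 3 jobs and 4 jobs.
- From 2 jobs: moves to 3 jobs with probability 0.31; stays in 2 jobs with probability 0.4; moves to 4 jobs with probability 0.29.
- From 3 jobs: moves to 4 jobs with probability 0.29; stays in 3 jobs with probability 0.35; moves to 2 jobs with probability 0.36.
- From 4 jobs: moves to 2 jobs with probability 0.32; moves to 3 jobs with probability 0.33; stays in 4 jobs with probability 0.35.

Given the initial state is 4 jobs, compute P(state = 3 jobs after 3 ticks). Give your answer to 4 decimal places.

0.3294

Propagate the distribution vector 3 ticks from 4 jobs.
After 0 ticks: (0.0000, 0.0000, 1.0000)
After 1 tick: (0.3200, 0.3300, 0.3500)
After 2 ticks: (0.3588, 0.3302, 0.3110)
After 3 ticks: (0.3619, 0.3294, 0.3087)
P(in 3 jobs after 3 ticks) = 0.3294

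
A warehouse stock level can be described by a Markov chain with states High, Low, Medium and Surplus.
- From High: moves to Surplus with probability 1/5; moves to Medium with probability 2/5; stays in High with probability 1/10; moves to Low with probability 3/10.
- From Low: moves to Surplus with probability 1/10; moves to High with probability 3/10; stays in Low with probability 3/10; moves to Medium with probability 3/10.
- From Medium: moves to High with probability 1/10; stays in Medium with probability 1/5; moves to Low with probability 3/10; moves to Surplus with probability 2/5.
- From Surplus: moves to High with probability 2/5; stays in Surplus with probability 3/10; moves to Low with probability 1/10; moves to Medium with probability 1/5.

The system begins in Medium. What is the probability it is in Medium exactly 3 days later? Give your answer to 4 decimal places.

0.2780

Propagate the distribution vector 3 days from Medium.
After 0 days: (0.0000, 0.0000, 1.0000, 0.0000)
After 1 day: (0.1000, 0.3000, 0.2000, 0.4000)
After 2 days: (0.2800, 0.2200, 0.2500, 0.2500)
After 3 days: (0.2190, 0.2500, 0.2780, 0.2530)
P(in Medium after 3 days) = 0.2780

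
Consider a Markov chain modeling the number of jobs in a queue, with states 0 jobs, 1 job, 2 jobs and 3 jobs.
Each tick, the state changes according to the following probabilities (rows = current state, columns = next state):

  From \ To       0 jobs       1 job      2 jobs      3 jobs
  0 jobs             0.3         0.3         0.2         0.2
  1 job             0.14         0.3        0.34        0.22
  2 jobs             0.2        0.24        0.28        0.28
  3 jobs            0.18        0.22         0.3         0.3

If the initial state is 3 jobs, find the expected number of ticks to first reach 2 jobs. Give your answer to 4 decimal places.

Let t(s) be the expected number of ticks to first reach 2 jobs from state s, with t(2 jobs) = 0. Conditioning on the first tick:
t(0 jobs) = 1 + 0.3·t(0 jobs) + 0.3·t(1 job) + 0.2·t(3 jobs)
t(1 job) = 1 + 0.14·t(0 jobs) + 0.3·t(1 job) + 0.22·t(3 jobs)
t(3 jobs) = 1 + 0.18·t(0 jobs) + 0.22·t(1 job) + 0.3·t(3 jobs)
Solving: t(0 jobs) = 3.8126, t(1 job) = 3.2713, t(3 jobs) = 3.4371.
Expected ticks from 3 jobs to 2 jobs: 3.4371.

3.4371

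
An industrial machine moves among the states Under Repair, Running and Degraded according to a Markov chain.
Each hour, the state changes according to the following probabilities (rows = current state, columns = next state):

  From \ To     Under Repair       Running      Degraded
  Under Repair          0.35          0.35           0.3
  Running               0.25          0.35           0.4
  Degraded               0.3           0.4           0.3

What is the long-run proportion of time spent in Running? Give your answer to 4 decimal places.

0.3668

Let the stationary distribution be π with π = πP and π_1 + π_2 + π_3 = 1.
π_1 = 0.35·π_1 + 0.25·π_2 + 0.3·π_3
π_2 = 0.35·π_1 + 0.35·π_2 + 0.4·π_3
Solving with the normalization constraint gives π = (0.2965, 0.3668, 0.3367).
So the stationary probability of Running is 0.3668.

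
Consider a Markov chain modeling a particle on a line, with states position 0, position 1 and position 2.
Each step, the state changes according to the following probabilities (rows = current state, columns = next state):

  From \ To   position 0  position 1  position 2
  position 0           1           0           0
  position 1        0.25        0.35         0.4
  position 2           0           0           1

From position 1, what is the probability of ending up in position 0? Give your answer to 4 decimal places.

0.3846

Let h(s) be the probability of absorption at position 0 starting from transient state s. Then h(position 0) = 1 and h(position 2) = 0. By first-step analysis:
h(position 1) = 0.25·1 + 0.35·h(position 1) + 0.4·0
Solving: h(position 1) = 0.3846.
Starting from position 1, the probability is 0.3846.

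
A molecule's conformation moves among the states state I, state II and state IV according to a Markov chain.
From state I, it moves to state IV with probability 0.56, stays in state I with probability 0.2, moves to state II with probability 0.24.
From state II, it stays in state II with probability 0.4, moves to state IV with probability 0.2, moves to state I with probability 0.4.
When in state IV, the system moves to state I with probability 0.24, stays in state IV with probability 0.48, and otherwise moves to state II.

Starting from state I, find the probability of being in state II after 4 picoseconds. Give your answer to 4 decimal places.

0.3055

Propagate the distribution vector 4 picoseconds from state I.
After 0 picoseconds: (1.0000, 0.0000, 0.0000)
After 1 picosecond: (0.2000, 0.2400, 0.5600)
After 2 picoseconds: (0.2704, 0.3008, 0.4288)
After 3 picoseconds: (0.2773, 0.3053, 0.4174)
After 4 picoseconds: (0.2778, 0.3055, 0.4167)
P(in state II after 4 picoseconds) = 0.3055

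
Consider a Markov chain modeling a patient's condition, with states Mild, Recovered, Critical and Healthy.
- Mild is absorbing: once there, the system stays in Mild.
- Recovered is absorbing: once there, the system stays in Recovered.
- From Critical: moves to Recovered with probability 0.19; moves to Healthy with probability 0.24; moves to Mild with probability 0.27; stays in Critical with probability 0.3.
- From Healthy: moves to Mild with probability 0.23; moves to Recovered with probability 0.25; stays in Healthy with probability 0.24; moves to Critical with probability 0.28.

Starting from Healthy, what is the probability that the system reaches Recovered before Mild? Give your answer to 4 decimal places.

0.4910

Let h(s) be the probability of absorption at Recovered starting from transient state s. Then h(Recovered) = 1 and h(Mild) = 0. By first-step analysis:
h(Critical) = 0.27·0 + 0.19·1 + 0.3·h(Critical) + 0.24·h(Healthy)
h(Healthy) = 0.23·0 + 0.25·1 + 0.28·h(Critical) + 0.24·h(Healthy)
Solving: h(Critical) = 0.4398, h(Healthy) = 0.4910.
Starting from Healthy, the probability is 0.4910.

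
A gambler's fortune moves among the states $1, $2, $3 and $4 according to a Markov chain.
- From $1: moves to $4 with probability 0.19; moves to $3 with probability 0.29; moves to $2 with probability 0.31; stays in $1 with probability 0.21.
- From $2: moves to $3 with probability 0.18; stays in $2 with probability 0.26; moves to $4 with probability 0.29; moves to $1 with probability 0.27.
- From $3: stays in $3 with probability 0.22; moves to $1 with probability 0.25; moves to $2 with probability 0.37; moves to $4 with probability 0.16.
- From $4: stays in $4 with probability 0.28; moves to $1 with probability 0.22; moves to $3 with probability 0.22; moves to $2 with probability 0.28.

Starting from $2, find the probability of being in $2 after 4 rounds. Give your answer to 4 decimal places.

0.3014

Propagate the distribution vector 4 rounds from $2.
After 0 rounds: (0.0000, 1.0000, 0.0000, 0.0000)
After 1 round: (0.2700, 0.2600, 0.1800, 0.2900)
After 2 rounds: (0.2357, 0.2991, 0.2285, 0.2367)
After 3 rounds: (0.2395, 0.3017, 0.2245, 0.2344)
After 4 rounds: (0.2394, 0.3014, 0.2247, 0.2345)
P(in $2 after 4 rounds) = 0.3014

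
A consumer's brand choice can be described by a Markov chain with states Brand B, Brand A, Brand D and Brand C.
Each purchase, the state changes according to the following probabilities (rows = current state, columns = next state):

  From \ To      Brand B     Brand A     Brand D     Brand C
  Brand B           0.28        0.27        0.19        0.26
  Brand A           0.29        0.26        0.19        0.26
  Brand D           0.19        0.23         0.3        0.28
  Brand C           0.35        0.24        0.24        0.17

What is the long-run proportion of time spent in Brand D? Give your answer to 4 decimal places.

Let the stationary distribution be π with π = πP and π_1 + π_2 + π_3 + π_4 = 1.
π_1 = 0.28·π_1 + 0.29·π_2 + 0.19·π_3 + 0.35·π_4
π_2 = 0.27·π_1 + 0.26·π_2 + 0.23·π_3 + 0.24·π_4
π_3 = 0.19·π_1 + 0.19·π_2 + 0.3·π_3 + 0.24·π_4
Solving with the normalization constraint gives π = (0.2791, 0.2511, 0.2271, 0.2427).
So the stationary probability of Brand D is 0.2271.

0.2271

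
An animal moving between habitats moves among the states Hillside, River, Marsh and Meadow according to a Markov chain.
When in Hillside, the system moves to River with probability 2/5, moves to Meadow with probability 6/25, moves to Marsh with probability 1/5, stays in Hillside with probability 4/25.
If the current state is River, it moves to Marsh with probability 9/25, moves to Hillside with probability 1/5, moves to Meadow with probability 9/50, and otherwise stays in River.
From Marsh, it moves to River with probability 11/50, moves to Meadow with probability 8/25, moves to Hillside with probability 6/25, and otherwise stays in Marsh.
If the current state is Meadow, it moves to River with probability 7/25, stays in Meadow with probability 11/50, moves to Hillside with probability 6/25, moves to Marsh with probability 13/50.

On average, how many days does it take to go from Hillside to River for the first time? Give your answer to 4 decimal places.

Let t(s) be the expected number of days to first reach River from state s, with t(River) = 0. Conditioning on the first day:
t(Hillside) = 1 + 0.16·t(Hillside) + 0.2·t(Marsh) + 0.24·t(Meadow)
t(Marsh) = 1 + 0.24·t(Hillside) + 0.22·t(Marsh) + 0.32·t(Meadow)
t(Meadow) = 1 + 0.24·t(Hillside) + 0.26·t(Marsh) + 0.22·t(Meadow)
Solving: t(Hillside) = 3.0286, t(Marsh) = 3.6168, t(Meadow) = 3.4196.
Expected days from Hillside to River: 3.0286.

3.0286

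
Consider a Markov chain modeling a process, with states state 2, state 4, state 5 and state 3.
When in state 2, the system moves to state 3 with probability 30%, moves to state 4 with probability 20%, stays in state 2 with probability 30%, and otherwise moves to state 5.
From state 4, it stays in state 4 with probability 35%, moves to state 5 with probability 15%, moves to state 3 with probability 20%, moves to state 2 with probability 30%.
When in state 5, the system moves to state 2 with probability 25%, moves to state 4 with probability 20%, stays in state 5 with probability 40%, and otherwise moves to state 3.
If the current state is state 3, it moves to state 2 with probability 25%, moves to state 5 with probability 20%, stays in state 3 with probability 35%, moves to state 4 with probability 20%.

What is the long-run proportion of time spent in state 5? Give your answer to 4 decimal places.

Let the stationary distribution be π with π = πP and π_1 + π_2 + π_3 + π_4 = 1.
π_1 = 0.3·π_1 + 0.3·π_2 + 0.25·π_3 + 0.25·π_4
π_2 = 0.2·π_1 + 0.35·π_2 + 0.2·π_3 + 0.2·π_4
π_3 = 0.2·π_1 + 0.15·π_2 + 0.4·π_3 + 0.2·π_4
Solving with the normalization constraint gives π = (0.2755, 0.2353, 0.2353, 0.2539).
So the stationary probability of state 5 is 0.2353.

0.2353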